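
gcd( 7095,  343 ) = 1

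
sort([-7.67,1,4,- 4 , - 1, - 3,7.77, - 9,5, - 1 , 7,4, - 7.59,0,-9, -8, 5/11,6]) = [- 9, - 9, - 8,  -  7.67, - 7.59,  -  4, - 3 ,  -  1, - 1, 0,5/11,1,4, 4,5,6, 7, 7.77 ] 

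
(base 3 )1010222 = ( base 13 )4C4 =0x344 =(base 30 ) RQ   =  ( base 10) 836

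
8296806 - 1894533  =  6402273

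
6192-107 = 6085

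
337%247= 90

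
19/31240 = 19/31240 = 0.00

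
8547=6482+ 2065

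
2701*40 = 108040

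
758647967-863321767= - 104673800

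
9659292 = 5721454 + 3937838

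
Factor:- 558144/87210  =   - 2^5*5^( - 1 ) = -32/5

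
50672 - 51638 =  - 966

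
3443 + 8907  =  12350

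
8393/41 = 204 + 29/41 = 204.71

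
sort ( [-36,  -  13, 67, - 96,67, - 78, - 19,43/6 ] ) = [- 96, - 78 , - 36, - 19,- 13 , 43/6, 67, 67 ]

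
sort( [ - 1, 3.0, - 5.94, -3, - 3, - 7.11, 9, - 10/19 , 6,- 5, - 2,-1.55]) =[ - 7.11 , - 5.94, - 5, - 3, - 3, - 2, -1.55, - 1, - 10/19, 3.0, 6, 9 ]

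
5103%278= 99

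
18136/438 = 9068/219 = 41.41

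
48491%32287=16204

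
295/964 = 295/964=0.31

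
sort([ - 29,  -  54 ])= [  -  54 , - 29] 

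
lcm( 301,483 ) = 20769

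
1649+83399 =85048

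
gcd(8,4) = 4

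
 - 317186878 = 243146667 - 560333545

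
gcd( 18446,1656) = 46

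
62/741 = 62/741 = 0.08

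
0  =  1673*0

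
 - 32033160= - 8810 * 3636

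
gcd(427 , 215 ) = 1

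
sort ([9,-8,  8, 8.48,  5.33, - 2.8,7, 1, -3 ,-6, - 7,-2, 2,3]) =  [ - 8, - 7,  -  6, - 3,  -  2.8,- 2, 1, 2, 3, 5.33,7,  8 , 8.48, 9 ]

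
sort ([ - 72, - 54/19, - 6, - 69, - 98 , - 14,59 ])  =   [-98, - 72,-69, - 14, - 6,-54/19,59 ] 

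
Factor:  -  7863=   -  3^1*2621^1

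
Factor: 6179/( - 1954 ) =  - 2^( - 1)*37^1*167^1*977^( - 1 ) 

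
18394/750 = 24 + 197/375 = 24.53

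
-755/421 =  - 2 + 87/421= - 1.79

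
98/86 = 49/43 = 1.14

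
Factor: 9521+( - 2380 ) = 37^1*193^1 = 7141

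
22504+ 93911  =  116415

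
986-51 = 935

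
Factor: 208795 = 5^1 * 41759^1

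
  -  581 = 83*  ( - 7)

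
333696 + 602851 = 936547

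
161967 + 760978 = 922945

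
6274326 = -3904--6278230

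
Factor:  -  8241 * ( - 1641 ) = 13523481=3^2*41^1 * 67^1*547^1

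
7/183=7/183 = 0.04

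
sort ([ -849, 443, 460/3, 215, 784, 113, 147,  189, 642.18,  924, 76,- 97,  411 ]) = [-849, - 97, 76,  113,147,460/3,189, 215,411,443,642.18 , 784,924 ] 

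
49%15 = 4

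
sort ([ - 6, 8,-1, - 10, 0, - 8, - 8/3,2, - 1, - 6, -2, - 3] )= [-10,-8, - 6, - 6, - 3, - 8/3, - 2, - 1,-1, 0,2,8]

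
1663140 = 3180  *523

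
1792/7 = 256 = 256.00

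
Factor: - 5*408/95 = -2^3*3^1*17^1*19^( - 1 )=- 408/19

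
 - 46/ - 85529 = 46/85529 = 0.00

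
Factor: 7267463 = 7^1*1038209^1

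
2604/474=5 + 39/79 = 5.49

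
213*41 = 8733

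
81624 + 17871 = 99495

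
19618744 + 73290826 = 92909570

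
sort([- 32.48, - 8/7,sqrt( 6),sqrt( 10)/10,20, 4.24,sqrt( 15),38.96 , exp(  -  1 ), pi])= [-32.48, - 8/7, sqrt( 10 ) /10, exp( - 1), sqrt( 6),pi,sqrt (15 )  ,  4.24, 20 , 38.96]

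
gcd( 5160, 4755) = 15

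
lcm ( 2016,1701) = 54432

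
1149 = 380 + 769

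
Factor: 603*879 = 530037 = 3^3 * 67^1*293^1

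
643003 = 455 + 642548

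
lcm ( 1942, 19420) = 19420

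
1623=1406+217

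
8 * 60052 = 480416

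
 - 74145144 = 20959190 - 95104334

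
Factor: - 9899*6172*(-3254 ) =198808427512 = 2^3*19^1*521^1*1543^1*1627^1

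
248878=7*35554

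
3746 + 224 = 3970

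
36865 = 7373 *5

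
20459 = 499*41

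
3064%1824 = 1240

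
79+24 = 103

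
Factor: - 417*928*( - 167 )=2^5*3^1*29^1*139^1*167^1 = 64624992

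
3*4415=13245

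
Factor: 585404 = 2^2*31^1*4721^1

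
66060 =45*1468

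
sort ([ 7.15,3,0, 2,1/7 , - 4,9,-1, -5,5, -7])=[ - 7, - 5,- 4, - 1,0 , 1/7,2, 3, 5,7.15,9]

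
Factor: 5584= 2^4*349^1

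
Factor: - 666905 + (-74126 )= - 741031^1=-741031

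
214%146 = 68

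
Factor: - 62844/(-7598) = 31422/3799 = 2^1 * 3^1 * 29^(-1)*131^( -1)*5237^1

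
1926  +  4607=6533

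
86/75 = 86/75 = 1.15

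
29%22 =7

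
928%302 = 22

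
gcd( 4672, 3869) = 73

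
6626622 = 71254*93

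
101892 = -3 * ( - 33964 ) 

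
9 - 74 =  - 65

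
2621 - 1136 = 1485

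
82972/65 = 1276 + 32/65= 1276.49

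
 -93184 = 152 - 93336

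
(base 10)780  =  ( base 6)3340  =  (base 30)Q0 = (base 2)1100001100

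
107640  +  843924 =951564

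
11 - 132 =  - 121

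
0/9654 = 0 = 0.00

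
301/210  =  43/30 =1.43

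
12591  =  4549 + 8042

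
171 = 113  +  58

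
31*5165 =160115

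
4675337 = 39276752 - 34601415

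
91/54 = 1+37/54 = 1.69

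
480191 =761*631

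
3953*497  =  1964641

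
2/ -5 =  - 2/5 =- 0.40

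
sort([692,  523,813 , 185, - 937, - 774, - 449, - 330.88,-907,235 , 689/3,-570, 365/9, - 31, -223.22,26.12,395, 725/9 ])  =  [ - 937, - 907,-774,-570, - 449 ,  -  330.88, - 223.22, - 31, 26.12, 365/9,725/9,185,  689/3,235, 395,523, 692,813]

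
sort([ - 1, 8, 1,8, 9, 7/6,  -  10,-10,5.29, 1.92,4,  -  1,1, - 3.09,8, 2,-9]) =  [ - 10, - 10, - 9,  -  3.09, - 1, -1,1,1, 7/6,1.92,2,4,5.29, 8  ,  8,8, 9 ] 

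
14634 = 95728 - 81094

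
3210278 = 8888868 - 5678590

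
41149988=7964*5167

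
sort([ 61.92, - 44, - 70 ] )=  [-70, - 44,61.92]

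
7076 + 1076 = 8152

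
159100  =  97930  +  61170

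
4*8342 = 33368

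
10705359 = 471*22729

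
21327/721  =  29 + 418/721=   29.58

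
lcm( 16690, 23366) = 116830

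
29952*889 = 26627328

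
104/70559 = 104/70559 = 0.00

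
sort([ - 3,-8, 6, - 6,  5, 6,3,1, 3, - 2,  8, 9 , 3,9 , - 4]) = [-8, - 6, - 4, - 3,-2, 1, 3,3,  3, 5,  6, 6, 8,9, 9 ]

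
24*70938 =1702512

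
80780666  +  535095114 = 615875780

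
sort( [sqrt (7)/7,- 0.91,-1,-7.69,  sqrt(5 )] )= [-7.69, - 1, - 0.91,sqrt( 7)/7 , sqrt(5)]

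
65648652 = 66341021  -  692369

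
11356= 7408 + 3948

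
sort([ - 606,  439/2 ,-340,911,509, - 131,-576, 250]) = [  -  606, - 576, - 340,  -  131 , 439/2  ,  250, 509 , 911]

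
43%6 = 1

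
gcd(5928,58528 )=8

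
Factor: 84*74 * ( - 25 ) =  - 2^3*3^1*5^2 * 7^1*37^1= - 155400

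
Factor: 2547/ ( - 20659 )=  - 3^2* 73^ ( - 1) =-9/73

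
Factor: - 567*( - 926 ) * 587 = 2^1*3^4 * 7^1*463^1 * 587^1 = 308199654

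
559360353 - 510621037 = 48739316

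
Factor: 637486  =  2^1 * 318743^1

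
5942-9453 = - 3511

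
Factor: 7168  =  2^10*7^1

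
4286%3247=1039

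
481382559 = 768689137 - 287306578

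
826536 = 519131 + 307405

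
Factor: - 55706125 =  - 5^3*445649^1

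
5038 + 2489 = 7527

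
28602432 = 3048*9384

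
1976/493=4 + 4/493 = 4.01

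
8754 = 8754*1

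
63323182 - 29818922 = 33504260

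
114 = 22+92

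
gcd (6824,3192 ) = 8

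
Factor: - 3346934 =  - 2^1*89^1 * 18803^1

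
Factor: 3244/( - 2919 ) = - 2^2* 3^( - 1 )*7^( - 1 )*139^( - 1)*811^1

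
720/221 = 720/221 =3.26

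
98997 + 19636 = 118633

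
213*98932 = 21072516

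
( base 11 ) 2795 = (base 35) 2X8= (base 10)3613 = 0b111000011101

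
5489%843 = 431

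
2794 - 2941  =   - 147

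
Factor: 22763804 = 2^2*7^1*577^1*1409^1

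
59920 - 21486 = 38434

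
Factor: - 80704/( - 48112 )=52/31 = 2^2*13^1*31^(  -  1)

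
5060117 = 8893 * 569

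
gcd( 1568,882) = 98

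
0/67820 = 0 = 0.00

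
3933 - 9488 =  - 5555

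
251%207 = 44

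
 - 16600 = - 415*40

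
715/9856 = 65/896 = 0.07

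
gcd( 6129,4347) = 27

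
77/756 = 11/108 = 0.10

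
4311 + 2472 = 6783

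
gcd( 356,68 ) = 4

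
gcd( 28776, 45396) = 12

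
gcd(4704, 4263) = 147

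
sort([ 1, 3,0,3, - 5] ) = [  -  5,0, 1,3,3 ]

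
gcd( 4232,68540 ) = 92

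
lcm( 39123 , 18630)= 391230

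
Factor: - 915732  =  - 2^2*3^3* 61^1*139^1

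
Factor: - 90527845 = -5^1*4003^1 * 4523^1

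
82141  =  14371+67770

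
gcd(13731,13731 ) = 13731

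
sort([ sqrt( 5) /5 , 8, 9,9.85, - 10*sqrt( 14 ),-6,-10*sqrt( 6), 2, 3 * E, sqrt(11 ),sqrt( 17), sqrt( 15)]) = [ - 10* sqrt( 14), - 10 * sqrt ( 6 ) , - 6,sqrt (5)/5,2, sqrt ( 11 ), sqrt ( 15),sqrt(17 ), 8,3*E, 9, 9.85]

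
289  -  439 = - 150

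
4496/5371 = 4496/5371= 0.84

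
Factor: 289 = 17^2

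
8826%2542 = 1200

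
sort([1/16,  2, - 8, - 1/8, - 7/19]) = [ - 8, - 7/19  , -1/8,1/16,  2]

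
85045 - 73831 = 11214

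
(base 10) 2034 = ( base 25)369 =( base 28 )2gi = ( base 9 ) 2710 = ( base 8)3762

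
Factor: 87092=2^2*21773^1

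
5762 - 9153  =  - 3391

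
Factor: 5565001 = 13^3*17^1*149^1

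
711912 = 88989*8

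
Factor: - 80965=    - 5^1*16193^1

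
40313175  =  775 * 52017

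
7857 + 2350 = 10207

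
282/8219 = 282/8219 = 0.03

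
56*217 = 12152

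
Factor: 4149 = 3^2 *461^1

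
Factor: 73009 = 73009^1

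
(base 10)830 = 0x33E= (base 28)11i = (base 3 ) 1010202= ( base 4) 30332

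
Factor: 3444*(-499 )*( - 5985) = 2^2*3^3*5^1*7^2*19^1*41^1 * 499^1=10285557660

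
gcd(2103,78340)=1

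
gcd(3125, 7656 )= 1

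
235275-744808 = - 509533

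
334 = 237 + 97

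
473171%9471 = 9092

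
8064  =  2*4032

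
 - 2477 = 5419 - 7896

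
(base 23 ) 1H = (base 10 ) 40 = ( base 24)1g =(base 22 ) 1I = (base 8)50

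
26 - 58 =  - 32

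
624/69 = 9 + 1/23 = 9.04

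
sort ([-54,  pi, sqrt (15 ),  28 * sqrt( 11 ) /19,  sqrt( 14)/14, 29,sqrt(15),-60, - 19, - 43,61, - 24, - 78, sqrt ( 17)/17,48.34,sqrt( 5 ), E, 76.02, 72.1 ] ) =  [ - 78, - 60, - 54, - 43, - 24, - 19, sqrt( 17) /17,sqrt( 14)/14,sqrt (5), E, pi, sqrt(15),sqrt( 15),28*sqrt(11)/19,29, 48.34, 61, 72.1,76.02]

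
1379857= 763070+616787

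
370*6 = 2220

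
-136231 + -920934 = -1057165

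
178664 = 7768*23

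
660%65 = 10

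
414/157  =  414/157 = 2.64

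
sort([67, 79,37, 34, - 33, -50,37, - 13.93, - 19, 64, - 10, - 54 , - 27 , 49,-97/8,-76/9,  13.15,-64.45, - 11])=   [-64.45, - 54,-50, - 33, - 27, - 19, - 13.93, - 97/8, - 11, - 10,  -  76/9, 13.15, 34,37, 37 , 49, 64, 67,79 ] 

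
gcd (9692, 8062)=2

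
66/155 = 66/155 = 0.43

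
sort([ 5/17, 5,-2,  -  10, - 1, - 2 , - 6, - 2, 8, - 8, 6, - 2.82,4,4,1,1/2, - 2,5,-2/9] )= [-10, - 8, - 6,-2.82  , - 2,-2, - 2, - 2, - 1, - 2/9,5/17, 1/2, 1, 4, 4,5, 5, 6, 8]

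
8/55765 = 8/55765=   0.00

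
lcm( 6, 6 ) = 6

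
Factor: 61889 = 199^1*311^1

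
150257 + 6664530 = 6814787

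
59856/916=14964/229= 65.34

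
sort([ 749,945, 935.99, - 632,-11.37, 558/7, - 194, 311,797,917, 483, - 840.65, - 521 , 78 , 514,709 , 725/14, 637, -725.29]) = [ - 840.65,  -  725.29, - 632,-521, -194, - 11.37 , 725/14, 78, 558/7,311,483, 514, 637,709,749,  797,  917,935.99, 945]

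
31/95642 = 31/95642 = 0.00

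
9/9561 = 3/3187 = 0.00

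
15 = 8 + 7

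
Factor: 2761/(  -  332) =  - 2^ ( - 2 ) * 11^1*83^(-1)*251^1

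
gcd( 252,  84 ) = 84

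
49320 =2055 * 24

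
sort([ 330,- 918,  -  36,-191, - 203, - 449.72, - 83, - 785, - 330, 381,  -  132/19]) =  [ - 918,  -  785, - 449.72, - 330, - 203, - 191, - 83,-36, - 132/19,  330, 381 ] 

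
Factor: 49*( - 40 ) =-2^3 *5^1  *  7^2  =  - 1960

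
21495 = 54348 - 32853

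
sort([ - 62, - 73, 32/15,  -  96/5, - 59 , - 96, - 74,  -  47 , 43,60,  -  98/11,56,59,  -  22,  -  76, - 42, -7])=[-96, - 76, - 74,-73, - 62,- 59,  -  47, - 42,-22, - 96/5,  -  98/11, - 7,32/15,43,56, 59, 60]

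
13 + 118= 131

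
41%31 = 10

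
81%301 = 81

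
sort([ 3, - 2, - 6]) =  [ - 6, - 2,3]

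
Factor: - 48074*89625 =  - 4308632250 =- 2^1*3^1*5^3*13^1*43^2*239^1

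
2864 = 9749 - 6885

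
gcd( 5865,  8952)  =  3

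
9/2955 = 3/985=0.00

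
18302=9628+8674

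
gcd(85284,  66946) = 2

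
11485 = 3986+7499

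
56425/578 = 56425/578  =  97.62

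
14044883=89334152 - 75289269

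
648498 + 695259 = 1343757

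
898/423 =2  +  52/423  =  2.12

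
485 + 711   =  1196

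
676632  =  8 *84579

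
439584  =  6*73264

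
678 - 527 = 151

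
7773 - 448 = 7325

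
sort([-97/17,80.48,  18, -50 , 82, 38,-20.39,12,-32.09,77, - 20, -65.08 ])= [-65.08, - 50, - 32.09, - 20.39,- 20 , - 97/17, 12,18,38 , 77,80.48  ,  82]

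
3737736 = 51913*72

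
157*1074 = 168618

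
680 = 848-168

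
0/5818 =0 = 0.00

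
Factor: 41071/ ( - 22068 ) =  - 67/36 = - 2^ ( -2)*3^( - 2)*67^1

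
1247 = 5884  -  4637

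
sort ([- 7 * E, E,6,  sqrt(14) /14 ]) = [ - 7*E,sqrt( 14)/14,E,6 ]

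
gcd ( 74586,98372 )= 2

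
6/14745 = 2/4915 = 0.00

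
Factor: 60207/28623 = 61/29 = 29^( - 1 )*61^1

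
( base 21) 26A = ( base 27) 1aj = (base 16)3fa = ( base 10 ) 1018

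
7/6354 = 7/6354=0.00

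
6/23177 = 6/23177 =0.00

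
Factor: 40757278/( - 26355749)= -2^1*7^( - 1)*3765107^(  -  1)*20378639^1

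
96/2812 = 24/703 = 0.03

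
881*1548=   1363788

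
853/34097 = 853/34097 = 0.03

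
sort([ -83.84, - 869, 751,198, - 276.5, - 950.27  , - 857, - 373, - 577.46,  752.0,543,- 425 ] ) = [ - 950.27,- 869, - 857,  -  577.46 ,-425,-373, - 276.5, - 83.84, 198,543,751,  752.0] 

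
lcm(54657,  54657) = 54657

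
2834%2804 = 30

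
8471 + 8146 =16617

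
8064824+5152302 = 13217126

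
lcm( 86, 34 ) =1462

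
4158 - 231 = 3927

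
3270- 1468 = 1802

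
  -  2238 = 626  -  2864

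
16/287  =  16/287 = 0.06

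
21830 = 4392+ 17438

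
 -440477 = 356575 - 797052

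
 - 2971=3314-6285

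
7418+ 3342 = 10760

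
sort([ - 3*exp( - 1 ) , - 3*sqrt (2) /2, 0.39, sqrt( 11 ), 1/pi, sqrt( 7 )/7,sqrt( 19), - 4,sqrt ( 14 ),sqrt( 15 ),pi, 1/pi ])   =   [ - 4,  -  3 *sqrt( 2)/2, - 3*exp( - 1), 1/pi,1/pi,sqrt( 7 )/7,0.39,pi,sqrt ( 11 ),sqrt(14 ), sqrt( 15),sqrt( 19) ] 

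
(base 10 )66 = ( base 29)28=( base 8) 102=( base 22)30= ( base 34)1w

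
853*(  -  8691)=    - 7413423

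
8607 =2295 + 6312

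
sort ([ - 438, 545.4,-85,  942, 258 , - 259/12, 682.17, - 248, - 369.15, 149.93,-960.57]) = [ - 960.57, - 438, - 369.15, - 248, - 85,-259/12 , 149.93, 258,545.4, 682.17, 942 ] 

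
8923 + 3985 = 12908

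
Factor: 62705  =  5^1*12541^1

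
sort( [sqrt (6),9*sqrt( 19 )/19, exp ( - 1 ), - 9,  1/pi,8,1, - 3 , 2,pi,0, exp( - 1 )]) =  [  -  9,  -  3,0,1/pi,exp( - 1 ), exp( - 1 ),1, 2,9*sqrt( 19 ) /19,sqrt(6),pi,8 ]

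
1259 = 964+295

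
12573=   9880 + 2693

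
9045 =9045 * 1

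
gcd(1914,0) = 1914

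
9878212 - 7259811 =2618401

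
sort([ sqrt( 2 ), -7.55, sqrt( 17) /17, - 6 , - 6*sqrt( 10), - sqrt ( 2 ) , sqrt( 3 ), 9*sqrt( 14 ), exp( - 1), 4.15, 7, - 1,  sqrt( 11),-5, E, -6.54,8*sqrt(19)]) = [-6*sqrt( 10 ),-7.55,-6.54, - 6, - 5, - sqrt ( 2), - 1, sqrt(17)/17,  exp( - 1 ), sqrt( 2), sqrt(3 ),E,sqrt( 11),4.15,7, 9*sqrt(14) , 8*sqrt(19 )]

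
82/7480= 41/3740 = 0.01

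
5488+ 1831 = 7319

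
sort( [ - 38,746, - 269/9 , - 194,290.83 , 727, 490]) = [ - 194, - 38,- 269/9, 290.83,490,  727, 746 ]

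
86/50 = 1 + 18/25 = 1.72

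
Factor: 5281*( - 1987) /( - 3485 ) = 5^( - 1 )*17^(-1)*41^( - 1)*1987^1 * 5281^1   =  10493347/3485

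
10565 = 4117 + 6448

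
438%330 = 108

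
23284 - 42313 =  - 19029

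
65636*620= 40694320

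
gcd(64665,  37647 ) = 9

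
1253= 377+876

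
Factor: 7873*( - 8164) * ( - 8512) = 2^8*7^1 * 13^1*19^1*157^1*7873^1= 547110264064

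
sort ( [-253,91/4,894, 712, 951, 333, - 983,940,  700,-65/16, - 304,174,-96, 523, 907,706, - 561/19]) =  [-983 ,- 304,-253, - 96, -561/19, - 65/16,91/4,  174,333 , 523, 700, 706, 712,894,  907,940, 951] 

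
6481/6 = 6481/6 = 1080.17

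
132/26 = 66/13 = 5.08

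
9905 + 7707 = 17612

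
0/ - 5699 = 0/1 = - 0.00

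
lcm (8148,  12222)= 24444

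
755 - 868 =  - 113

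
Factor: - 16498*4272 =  - 70479456 = - 2^5 *3^1*73^1*89^1*113^1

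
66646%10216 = 5350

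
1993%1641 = 352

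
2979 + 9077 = 12056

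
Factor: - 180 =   -  2^2*3^2*5^1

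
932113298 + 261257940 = 1193371238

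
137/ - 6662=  - 137/6662  =  - 0.02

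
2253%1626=627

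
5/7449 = 5/7449 =0.00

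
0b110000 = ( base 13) 39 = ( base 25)1N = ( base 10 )48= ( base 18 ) 2c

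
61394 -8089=53305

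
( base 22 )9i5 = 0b1001010010101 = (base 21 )AGB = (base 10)4757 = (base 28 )61P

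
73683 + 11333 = 85016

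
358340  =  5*71668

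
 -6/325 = - 1 + 319/325 = - 0.02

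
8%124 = 8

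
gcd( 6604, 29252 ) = 4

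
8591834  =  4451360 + 4140474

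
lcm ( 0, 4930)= 0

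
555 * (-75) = - 41625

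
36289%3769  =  2368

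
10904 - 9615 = 1289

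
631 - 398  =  233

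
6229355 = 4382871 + 1846484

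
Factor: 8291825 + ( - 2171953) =2^6 * 11^1*8693^1 = 6119872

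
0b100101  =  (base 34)13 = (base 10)37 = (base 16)25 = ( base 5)122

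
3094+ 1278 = 4372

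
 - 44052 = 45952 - 90004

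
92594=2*46297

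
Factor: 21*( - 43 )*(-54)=2^1*3^4*7^1 *43^1= 48762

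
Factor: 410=2^1*5^1*41^1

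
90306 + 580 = 90886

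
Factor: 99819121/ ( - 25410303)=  - 3^( - 2)*17^1*179^(- 1)*15773^(-1)*5871713^1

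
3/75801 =1/25267=0.00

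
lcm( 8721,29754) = 505818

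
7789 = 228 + 7561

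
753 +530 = 1283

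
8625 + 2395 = 11020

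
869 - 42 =827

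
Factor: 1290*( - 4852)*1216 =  - 2^9*3^1*5^1*19^1*43^1*1213^1= -7611041280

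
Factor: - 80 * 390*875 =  - 27300000  =  -2^5*3^1*5^5*7^1*13^1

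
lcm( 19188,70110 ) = 1822860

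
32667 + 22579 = 55246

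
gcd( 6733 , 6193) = 1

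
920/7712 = 115/964  =  0.12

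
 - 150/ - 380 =15/38 =0.39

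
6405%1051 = 99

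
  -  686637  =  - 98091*7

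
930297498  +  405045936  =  1335343434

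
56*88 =4928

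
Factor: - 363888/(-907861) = 2^4* 3^2*7^1*19^2* 109^( - 1 ) * 8329^( - 1) 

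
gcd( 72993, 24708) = 87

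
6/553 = 6/553 = 0.01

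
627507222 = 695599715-68092493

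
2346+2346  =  4692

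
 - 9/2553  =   - 1 + 848/851 = - 0.00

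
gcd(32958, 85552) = 2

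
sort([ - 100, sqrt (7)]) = [ - 100, sqrt(7) ] 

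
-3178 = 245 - 3423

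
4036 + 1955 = 5991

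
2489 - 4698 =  - 2209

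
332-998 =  - 666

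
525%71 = 28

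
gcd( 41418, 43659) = 27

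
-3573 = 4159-7732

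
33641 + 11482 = 45123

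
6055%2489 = 1077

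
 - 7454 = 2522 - 9976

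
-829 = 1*( - 829)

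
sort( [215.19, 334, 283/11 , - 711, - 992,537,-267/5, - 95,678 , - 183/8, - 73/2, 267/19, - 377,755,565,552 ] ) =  [  -  992 , - 711, - 377, - 95, - 267/5, - 73/2, - 183/8 , 267/19,283/11, 215.19, 334, 537,552, 565, 678, 755 ] 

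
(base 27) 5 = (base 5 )10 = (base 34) 5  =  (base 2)101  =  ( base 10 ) 5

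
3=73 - 70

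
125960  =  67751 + 58209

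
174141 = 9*19349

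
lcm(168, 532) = 3192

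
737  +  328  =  1065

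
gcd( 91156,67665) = 13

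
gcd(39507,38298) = 39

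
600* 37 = 22200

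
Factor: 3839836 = 2^2*7^2*11^1*13^1* 137^1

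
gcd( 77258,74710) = 2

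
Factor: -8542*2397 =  - 2^1*3^1*17^1*47^1*4271^1=-20475174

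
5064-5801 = - 737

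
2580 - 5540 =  - 2960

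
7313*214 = 1564982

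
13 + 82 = 95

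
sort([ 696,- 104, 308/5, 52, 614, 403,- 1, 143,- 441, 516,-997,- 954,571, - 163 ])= [ - 997,  -  954, - 441,  -  163,  -  104 , - 1, 52,308/5,143, 403, 516, 571 , 614, 696]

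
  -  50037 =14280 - 64317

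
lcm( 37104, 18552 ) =37104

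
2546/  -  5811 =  - 1 + 3265/5811  =  - 0.44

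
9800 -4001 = 5799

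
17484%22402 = 17484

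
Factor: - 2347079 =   -  7^1*59^1 * 5683^1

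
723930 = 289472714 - 288748784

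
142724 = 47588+95136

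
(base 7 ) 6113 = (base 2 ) 100001000101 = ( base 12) 1285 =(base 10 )2117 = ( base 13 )C6B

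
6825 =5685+1140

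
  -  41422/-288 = 20711/144 = 143.83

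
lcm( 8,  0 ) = 0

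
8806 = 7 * 1258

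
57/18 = 3+1/6 = 3.17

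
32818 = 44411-11593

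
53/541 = 53/541=   0.10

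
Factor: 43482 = 2^1*3^1 * 7247^1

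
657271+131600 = 788871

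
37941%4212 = 33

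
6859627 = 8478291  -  1618664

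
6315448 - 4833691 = 1481757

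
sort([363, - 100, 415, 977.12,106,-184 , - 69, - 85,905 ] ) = [-184, - 100, - 85,-69,106, 363,415 , 905, 977.12 ]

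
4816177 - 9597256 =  - 4781079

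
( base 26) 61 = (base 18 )8d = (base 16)9d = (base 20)7H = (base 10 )157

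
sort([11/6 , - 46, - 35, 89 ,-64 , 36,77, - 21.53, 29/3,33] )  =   [ - 64,  -  46,  -  35, - 21.53, 11/6,29/3, 33, 36, 77, 89 ] 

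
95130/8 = 47565/4 = 11891.25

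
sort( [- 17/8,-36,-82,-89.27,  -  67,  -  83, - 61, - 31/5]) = [-89.27, - 83,- 82, - 67,- 61, - 36, - 31/5, - 17/8] 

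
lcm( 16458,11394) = 148122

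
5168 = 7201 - 2033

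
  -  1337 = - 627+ - 710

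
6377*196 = 1249892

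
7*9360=65520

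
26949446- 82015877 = - 55066431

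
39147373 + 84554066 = 123701439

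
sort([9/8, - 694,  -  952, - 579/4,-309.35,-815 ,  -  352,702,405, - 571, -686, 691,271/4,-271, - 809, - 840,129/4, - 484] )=[ - 952,-840, - 815,-809, -694, - 686,-571, - 484 , - 352, - 309.35,-271,- 579/4,9/8,129/4,271/4,  405 , 691,702 ] 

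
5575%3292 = 2283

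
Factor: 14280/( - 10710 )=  - 4/3 = -2^2*3^( - 1) 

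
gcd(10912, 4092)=1364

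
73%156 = 73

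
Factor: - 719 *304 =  - 2^4*19^1*719^1 = - 218576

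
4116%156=60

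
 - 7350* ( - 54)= 396900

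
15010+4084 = 19094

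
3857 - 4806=  -  949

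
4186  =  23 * 182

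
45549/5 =9109 + 4/5 =9109.80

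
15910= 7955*2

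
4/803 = 4/803 = 0.00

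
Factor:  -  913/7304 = -1/8 = -2^( - 3)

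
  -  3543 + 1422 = - 2121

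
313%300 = 13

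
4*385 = 1540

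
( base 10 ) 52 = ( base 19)2E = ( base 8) 64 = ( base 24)24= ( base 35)1h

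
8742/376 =23  +  1/4 = 23.25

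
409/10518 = 409/10518 = 0.04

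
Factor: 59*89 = 59^1 * 89^1  =  5251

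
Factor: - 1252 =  - 2^2 * 313^1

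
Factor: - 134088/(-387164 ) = 222/641 = 2^1* 3^1 * 37^1*641^(- 1)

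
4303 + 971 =5274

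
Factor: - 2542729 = -7^1*233^1*1559^1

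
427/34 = 12 + 19/34 = 12.56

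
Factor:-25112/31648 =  - 73/92= -  2^( - 2)*23^( - 1) * 73^1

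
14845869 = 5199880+9645989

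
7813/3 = 7813/3 = 2604.33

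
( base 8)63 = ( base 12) 43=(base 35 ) 1g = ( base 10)51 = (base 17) 30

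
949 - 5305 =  - 4356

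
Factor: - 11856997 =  - 61^1*194377^1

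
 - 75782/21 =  - 3609 + 1/3 =- 3608.67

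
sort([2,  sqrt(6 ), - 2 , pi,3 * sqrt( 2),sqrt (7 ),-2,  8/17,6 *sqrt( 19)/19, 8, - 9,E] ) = [ - 9, - 2, - 2,8/17 , 6* sqrt(19)/19,2,sqrt ( 6 ),sqrt(7 ),E,pi,3 * sqrt ( 2)  ,  8]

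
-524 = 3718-4242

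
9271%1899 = 1675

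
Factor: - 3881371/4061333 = - 13^1*113^ ( - 1)*127^( - 1 )*283^(-1)*293^1*1019^1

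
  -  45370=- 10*4537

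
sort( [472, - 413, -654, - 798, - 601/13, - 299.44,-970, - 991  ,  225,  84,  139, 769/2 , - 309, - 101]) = [ - 991,  -  970, - 798 , - 654, - 413, - 309, - 299.44, - 101,-601/13,  84,139, 225 , 769/2,472] 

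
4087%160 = 87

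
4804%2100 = 604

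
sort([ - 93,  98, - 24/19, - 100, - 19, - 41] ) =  [ - 100, - 93,- 41,  -  19, - 24/19, 98]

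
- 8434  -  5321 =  - 13755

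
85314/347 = 85314/347 = 245.86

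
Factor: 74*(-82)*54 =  -327672 = -  2^3*3^3*37^1 * 41^1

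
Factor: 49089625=5^3*13^1*17^1*1777^1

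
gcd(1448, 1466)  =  2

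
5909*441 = 2605869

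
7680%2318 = 726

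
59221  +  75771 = 134992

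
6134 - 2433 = 3701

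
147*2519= 370293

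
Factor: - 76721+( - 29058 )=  - 105779 =- 139^1 * 761^1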